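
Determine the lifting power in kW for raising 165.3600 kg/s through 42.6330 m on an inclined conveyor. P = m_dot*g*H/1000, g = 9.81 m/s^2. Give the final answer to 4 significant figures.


P = 165.3600 * 9.81 * 42.6330 / 1000
P = 69.16 kW


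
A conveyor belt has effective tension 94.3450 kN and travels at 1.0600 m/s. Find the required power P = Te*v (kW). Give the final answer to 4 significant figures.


P = Te * v = 94.3450 * 1.0600
P = 100.0 kW


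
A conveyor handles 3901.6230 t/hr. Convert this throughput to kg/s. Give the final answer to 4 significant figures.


m_dot = 3901.6230 * 1000 / 3600
m_dot = 1084 kg/s


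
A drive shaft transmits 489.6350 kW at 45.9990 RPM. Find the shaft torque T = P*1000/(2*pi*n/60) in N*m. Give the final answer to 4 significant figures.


omega = 2*pi*45.9990/60 = 4.817 rad/s
T = 489.6350*1000 / 4.817
T = 101600 N*m


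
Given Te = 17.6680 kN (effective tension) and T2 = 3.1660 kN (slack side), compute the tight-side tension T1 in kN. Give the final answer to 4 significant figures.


T1 = Te + T2 = 17.6680 + 3.1660
T1 = 20.83 kN


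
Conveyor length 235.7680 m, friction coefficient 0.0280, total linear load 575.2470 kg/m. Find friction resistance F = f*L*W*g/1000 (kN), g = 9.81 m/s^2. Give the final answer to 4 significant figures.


F = 0.0280 * 235.7680 * 575.2470 * 9.81 / 1000
F = 37.25 kN


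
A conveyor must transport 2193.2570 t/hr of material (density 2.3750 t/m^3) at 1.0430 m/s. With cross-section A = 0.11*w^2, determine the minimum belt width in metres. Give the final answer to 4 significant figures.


A_req = 2193.2570 / (1.0430 * 2.3750 * 3600) = 0.245946 m^2
w = sqrt(0.245946 / 0.11)
w = 1.495 m


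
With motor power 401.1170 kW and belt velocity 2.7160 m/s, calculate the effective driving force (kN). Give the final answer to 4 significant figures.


Te = P / v = 401.1170 / 2.7160
Te = 147.7 kN


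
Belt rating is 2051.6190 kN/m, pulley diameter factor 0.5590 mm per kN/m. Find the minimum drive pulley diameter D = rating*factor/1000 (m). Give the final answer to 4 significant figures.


D = 2051.6190 * 0.5590 / 1000
D = 1.147 m


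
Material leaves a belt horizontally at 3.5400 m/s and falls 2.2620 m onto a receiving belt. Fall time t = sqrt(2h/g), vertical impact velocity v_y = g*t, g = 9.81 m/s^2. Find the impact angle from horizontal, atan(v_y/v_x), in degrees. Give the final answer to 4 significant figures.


t = sqrt(2*2.2620/9.81) = 0.679089 s
v_y = 9.81 * 0.679089 = 6.66186 m/s
angle = atan(6.66186 / 3.5400) = 62.01 deg


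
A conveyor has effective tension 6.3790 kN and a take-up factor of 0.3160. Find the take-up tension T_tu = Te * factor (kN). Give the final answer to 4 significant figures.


T_tu = 6.3790 * 0.3160
T_tu = 2.016 kN


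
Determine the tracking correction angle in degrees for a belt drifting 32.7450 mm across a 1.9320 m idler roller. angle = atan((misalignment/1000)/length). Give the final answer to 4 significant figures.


misalign_m = 32.7450 / 1000 = 0.032745 m
angle = atan(0.032745 / 1.9320)
angle = 0.9710 deg


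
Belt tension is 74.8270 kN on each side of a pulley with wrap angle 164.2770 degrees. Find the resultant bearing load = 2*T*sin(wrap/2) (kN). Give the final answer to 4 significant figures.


F = 2 * 74.8270 * sin(164.2770/2 deg)
F = 148.2 kN


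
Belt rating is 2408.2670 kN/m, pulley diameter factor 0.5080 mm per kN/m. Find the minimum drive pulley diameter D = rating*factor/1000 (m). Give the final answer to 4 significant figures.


D = 2408.2670 * 0.5080 / 1000
D = 1.223 m


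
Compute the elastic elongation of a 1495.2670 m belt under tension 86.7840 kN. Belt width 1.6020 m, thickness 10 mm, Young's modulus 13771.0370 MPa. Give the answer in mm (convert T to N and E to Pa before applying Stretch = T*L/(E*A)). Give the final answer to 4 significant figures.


A = 1.6020 * 0.01 = 0.01602 m^2
Stretch = 86.7840*1000 * 1495.2670 / (13771.0370e6 * 0.01602) * 1000
Stretch = 588.2 mm


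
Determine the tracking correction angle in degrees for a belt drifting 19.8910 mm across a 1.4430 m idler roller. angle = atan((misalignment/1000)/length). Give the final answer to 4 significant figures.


misalign_m = 19.8910 / 1000 = 0.019891 m
angle = atan(0.019891 / 1.4430)
angle = 0.7897 deg


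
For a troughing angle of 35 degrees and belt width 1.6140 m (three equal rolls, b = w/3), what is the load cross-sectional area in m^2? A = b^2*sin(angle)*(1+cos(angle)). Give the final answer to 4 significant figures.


b = 1.6140/3 = 0.538 m
A = 0.538^2 * sin(35 deg) * (1 + cos(35 deg))
A = 0.3020 m^2


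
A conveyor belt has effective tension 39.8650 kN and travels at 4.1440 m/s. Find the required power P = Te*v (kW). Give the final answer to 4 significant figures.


P = Te * v = 39.8650 * 4.1440
P = 165.2 kW


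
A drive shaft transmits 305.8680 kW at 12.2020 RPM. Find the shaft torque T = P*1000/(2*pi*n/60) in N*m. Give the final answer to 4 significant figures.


omega = 2*pi*12.2020/60 = 1.27779 rad/s
T = 305.8680*1000 / 1.27779
T = 239400 N*m


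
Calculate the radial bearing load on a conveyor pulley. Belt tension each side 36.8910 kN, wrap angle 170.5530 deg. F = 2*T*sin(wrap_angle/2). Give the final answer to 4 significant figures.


F = 2 * 36.8910 * sin(170.5530/2 deg)
F = 73.53 kN


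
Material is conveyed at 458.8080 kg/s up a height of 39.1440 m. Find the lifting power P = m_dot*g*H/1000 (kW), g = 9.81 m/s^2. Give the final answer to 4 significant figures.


P = 458.8080 * 9.81 * 39.1440 / 1000
P = 176.2 kW


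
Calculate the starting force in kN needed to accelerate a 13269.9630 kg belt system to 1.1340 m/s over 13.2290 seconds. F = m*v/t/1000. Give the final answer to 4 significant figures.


F = 13269.9630 * 1.1340 / 13.2290 / 1000
F = 1.138 kN


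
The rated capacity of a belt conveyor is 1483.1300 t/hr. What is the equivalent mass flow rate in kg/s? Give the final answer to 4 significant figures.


m_dot = 1483.1300 * 1000 / 3600
m_dot = 412.0 kg/s


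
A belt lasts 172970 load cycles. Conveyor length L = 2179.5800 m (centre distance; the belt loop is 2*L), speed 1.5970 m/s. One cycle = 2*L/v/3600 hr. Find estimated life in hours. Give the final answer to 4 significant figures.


cycle_time = 2 * 2179.5800 / 1.5970 / 3600 = 0.75822 hr
life = 172970 * 0.75822 = 131100 hours


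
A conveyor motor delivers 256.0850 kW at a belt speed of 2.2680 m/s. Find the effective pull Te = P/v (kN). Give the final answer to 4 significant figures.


Te = P / v = 256.0850 / 2.2680
Te = 112.9 kN


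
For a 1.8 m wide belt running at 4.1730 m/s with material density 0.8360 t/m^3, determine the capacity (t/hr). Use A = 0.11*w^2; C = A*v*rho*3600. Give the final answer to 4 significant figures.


A = 0.11 * 1.8^2 = 0.3564 m^2
C = 0.3564 * 4.1730 * 0.8360 * 3600
C = 4476 t/hr


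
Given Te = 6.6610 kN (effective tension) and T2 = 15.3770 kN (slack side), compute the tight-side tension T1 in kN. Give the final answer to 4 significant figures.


T1 = Te + T2 = 6.6610 + 15.3770
T1 = 22.04 kN


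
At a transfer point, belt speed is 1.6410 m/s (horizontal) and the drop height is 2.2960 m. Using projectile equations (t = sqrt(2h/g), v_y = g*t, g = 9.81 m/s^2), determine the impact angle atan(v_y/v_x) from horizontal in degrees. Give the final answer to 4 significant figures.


t = sqrt(2*2.2960/9.81) = 0.684174 s
v_y = 9.81 * 0.684174 = 6.71175 m/s
angle = atan(6.71175 / 1.6410) = 76.26 deg


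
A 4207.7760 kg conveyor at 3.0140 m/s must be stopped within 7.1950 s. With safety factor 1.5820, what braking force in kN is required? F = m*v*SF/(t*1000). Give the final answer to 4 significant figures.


F = 4207.7760 * 3.0140 / 7.1950 * 1.5820 / 1000
F = 2.789 kN


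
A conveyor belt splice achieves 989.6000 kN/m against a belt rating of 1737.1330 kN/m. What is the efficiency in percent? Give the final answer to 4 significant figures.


Eff = 989.6000 / 1737.1330 * 100
Eff = 56.97 %


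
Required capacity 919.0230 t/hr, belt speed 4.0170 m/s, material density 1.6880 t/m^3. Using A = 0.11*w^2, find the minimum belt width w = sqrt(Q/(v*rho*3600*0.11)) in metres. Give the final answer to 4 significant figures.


A_req = 919.0230 / (4.0170 * 1.6880 * 3600) = 0.0376487 m^2
w = sqrt(0.0376487 / 0.11)
w = 0.5850 m


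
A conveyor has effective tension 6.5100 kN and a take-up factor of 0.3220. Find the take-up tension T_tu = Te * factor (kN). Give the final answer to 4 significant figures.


T_tu = 6.5100 * 0.3220
T_tu = 2.096 kN


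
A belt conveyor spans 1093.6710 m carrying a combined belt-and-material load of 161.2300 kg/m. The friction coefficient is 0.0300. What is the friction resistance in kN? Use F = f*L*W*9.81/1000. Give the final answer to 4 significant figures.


F = 0.0300 * 1093.6710 * 161.2300 * 9.81 / 1000
F = 51.89 kN


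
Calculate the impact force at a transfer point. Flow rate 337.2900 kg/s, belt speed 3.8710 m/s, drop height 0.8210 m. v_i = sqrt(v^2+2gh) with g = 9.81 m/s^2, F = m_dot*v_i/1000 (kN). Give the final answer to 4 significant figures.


v_i = sqrt(3.8710^2 + 2*9.81*0.8210) = 5.57608 m/s
F = 337.2900 * 5.57608 / 1000
F = 1.881 kN


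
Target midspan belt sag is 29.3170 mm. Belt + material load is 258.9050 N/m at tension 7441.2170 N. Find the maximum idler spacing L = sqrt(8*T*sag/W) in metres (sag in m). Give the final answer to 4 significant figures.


sag = 29.3170/1000 = 0.029317 m
L = sqrt(8 * 7441.2170 * 0.029317 / 258.9050)
L = 2.596 m


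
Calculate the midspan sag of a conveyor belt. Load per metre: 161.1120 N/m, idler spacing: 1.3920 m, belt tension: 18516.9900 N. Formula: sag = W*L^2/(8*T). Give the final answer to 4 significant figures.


sag = 161.1120 * 1.3920^2 / (8 * 18516.9900)
sag = 0.002107 m


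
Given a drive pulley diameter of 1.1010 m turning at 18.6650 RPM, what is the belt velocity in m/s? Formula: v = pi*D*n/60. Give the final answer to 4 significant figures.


v = pi * 1.1010 * 18.6650 / 60
v = 1.076 m/s


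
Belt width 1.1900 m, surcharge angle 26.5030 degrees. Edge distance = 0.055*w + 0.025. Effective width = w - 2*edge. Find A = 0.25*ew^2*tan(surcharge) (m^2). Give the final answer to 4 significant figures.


edge = 0.055*1.1900 + 0.025 = 0.09045 m
ew = 1.1900 - 2*0.09045 = 1.0091 m
A = 0.25 * 1.0091^2 * tan(26.5030 deg)
A = 0.1269 m^2


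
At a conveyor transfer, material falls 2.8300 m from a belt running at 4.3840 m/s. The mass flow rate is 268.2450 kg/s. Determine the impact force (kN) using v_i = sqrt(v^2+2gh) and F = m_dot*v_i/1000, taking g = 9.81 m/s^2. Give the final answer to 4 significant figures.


v_i = sqrt(4.3840^2 + 2*9.81*2.8300) = 8.64546 m/s
F = 268.2450 * 8.64546 / 1000
F = 2.319 kN


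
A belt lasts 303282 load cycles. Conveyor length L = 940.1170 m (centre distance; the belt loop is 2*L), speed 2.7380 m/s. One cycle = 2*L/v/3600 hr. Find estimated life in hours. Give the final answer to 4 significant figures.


cycle_time = 2 * 940.1170 / 2.7380 / 3600 = 0.190755 hr
life = 303282 * 0.190755 = 57850 hours


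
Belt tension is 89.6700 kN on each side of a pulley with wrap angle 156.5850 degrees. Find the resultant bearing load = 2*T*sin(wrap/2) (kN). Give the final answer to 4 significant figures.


F = 2 * 89.6700 * sin(156.5850/2 deg)
F = 175.6 kN


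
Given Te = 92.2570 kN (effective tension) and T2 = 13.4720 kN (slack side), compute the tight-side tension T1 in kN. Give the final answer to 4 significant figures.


T1 = Te + T2 = 92.2570 + 13.4720
T1 = 105.7 kN


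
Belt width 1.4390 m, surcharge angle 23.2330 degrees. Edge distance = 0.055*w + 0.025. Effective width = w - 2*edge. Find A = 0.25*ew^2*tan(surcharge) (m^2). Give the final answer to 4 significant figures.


edge = 0.055*1.4390 + 0.025 = 0.104145 m
ew = 1.4390 - 2*0.104145 = 1.23071 m
A = 0.25 * 1.23071^2 * tan(23.2330 deg)
A = 0.1626 m^2


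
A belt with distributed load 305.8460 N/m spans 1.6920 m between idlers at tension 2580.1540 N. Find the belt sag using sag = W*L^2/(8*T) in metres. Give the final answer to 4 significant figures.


sag = 305.8460 * 1.6920^2 / (8 * 2580.1540)
sag = 0.04242 m


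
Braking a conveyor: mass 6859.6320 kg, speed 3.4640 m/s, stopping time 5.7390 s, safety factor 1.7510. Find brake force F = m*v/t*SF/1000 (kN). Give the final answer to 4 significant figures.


F = 6859.6320 * 3.4640 / 5.7390 * 1.7510 / 1000
F = 7.250 kN


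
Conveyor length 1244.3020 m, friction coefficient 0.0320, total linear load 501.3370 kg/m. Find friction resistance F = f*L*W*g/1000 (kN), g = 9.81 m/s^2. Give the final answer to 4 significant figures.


F = 0.0320 * 1244.3020 * 501.3370 * 9.81 / 1000
F = 195.8 kN


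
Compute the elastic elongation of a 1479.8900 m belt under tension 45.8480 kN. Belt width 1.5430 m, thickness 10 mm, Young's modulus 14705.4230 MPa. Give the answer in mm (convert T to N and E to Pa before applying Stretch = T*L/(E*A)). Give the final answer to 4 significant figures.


A = 1.5430 * 0.01 = 0.01543 m^2
Stretch = 45.8480*1000 * 1479.8900 / (14705.4230e6 * 0.01543) * 1000
Stretch = 299.0 mm


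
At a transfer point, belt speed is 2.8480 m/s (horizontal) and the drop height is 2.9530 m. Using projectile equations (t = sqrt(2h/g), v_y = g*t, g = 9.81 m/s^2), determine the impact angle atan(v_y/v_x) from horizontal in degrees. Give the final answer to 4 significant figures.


t = sqrt(2*2.9530/9.81) = 0.775912 s
v_y = 9.81 * 0.775912 = 7.6117 m/s
angle = atan(7.6117 / 2.8480) = 69.49 deg


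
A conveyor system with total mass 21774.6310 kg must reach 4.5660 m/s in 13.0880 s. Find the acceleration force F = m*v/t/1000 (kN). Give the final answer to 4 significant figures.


F = 21774.6310 * 4.5660 / 13.0880 / 1000
F = 7.596 kN


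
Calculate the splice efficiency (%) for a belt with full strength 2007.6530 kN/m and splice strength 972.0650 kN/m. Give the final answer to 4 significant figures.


Eff = 972.0650 / 2007.6530 * 100
Eff = 48.42 %


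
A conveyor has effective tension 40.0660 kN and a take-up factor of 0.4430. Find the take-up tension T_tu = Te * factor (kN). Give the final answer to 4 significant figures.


T_tu = 40.0660 * 0.4430
T_tu = 17.75 kN


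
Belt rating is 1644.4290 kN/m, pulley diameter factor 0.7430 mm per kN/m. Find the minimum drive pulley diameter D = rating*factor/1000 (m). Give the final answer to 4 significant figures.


D = 1644.4290 * 0.7430 / 1000
D = 1.222 m


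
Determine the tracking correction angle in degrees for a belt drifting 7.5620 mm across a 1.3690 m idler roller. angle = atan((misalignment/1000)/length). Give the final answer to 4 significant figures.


misalign_m = 7.5620 / 1000 = 0.007562 m
angle = atan(0.007562 / 1.3690)
angle = 0.3165 deg


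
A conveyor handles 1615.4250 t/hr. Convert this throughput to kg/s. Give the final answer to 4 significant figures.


m_dot = 1615.4250 * 1000 / 3600
m_dot = 448.7 kg/s


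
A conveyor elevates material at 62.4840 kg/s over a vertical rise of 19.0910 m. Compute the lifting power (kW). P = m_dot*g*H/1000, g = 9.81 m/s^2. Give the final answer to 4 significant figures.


P = 62.4840 * 9.81 * 19.0910 / 1000
P = 11.70 kW


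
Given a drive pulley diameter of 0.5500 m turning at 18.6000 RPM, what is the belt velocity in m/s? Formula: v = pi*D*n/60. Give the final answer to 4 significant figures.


v = pi * 0.5500 * 18.6000 / 60
v = 0.5356 m/s


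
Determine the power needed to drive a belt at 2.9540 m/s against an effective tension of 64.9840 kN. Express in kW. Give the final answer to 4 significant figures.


P = Te * v = 64.9840 * 2.9540
P = 192.0 kW


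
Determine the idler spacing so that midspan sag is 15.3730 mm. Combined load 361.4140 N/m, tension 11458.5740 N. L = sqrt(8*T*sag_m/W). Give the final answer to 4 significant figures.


sag = 15.3730/1000 = 0.015373 m
L = sqrt(8 * 11458.5740 * 0.015373 / 361.4140)
L = 1.975 m


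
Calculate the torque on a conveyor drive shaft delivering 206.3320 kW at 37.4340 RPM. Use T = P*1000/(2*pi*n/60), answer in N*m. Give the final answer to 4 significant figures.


omega = 2*pi*37.4340/60 = 3.92008 rad/s
T = 206.3320*1000 / 3.92008
T = 52630 N*m


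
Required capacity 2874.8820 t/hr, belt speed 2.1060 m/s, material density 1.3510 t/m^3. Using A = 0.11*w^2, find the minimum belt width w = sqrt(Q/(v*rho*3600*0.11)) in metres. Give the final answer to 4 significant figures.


A_req = 2874.8820 / (2.1060 * 1.3510 * 3600) = 0.280675 m^2
w = sqrt(0.280675 / 0.11)
w = 1.597 m


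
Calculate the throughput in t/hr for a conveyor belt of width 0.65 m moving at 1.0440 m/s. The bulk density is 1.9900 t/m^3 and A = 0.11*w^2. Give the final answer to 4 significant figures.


A = 0.11 * 0.65^2 = 0.046475 m^2
C = 0.046475 * 1.0440 * 1.9900 * 3600
C = 347.6 t/hr


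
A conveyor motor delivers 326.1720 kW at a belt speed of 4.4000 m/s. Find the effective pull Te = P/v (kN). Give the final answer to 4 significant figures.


Te = P / v = 326.1720 / 4.4000
Te = 74.13 kN


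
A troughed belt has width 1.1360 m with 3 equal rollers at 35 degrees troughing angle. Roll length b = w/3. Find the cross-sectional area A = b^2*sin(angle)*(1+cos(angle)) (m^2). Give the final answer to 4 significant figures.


b = 1.1360/3 = 0.378667 m
A = 0.378667^2 * sin(35 deg) * (1 + cos(35 deg))
A = 0.1496 m^2


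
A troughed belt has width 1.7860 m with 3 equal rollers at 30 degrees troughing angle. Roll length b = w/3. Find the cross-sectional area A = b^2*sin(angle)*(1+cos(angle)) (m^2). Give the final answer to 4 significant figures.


b = 1.7860/3 = 0.595333 m
A = 0.595333^2 * sin(30 deg) * (1 + cos(30 deg))
A = 0.3307 m^2


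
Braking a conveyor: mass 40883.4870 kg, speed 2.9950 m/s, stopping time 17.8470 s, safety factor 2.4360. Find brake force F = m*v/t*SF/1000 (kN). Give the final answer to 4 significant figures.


F = 40883.4870 * 2.9950 / 17.8470 * 2.4360 / 1000
F = 16.71 kN


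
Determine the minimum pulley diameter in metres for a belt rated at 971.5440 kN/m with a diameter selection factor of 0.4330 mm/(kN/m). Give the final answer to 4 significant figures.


D = 971.5440 * 0.4330 / 1000
D = 0.4207 m


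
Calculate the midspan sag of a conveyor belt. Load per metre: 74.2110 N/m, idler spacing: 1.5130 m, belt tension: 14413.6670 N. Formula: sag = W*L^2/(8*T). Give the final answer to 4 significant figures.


sag = 74.2110 * 1.5130^2 / (8 * 14413.6670)
sag = 0.001473 m


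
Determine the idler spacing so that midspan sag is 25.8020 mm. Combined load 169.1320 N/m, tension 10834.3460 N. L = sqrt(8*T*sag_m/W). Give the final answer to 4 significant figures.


sag = 25.8020/1000 = 0.025802 m
L = sqrt(8 * 10834.3460 * 0.025802 / 169.1320)
L = 3.636 m


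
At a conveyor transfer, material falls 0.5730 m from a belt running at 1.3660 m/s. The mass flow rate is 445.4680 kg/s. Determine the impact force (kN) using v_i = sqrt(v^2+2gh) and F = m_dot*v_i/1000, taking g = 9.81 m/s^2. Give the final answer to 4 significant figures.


v_i = sqrt(1.3660^2 + 2*9.81*0.5730) = 3.62053 m/s
F = 445.4680 * 3.62053 / 1000
F = 1.613 kN


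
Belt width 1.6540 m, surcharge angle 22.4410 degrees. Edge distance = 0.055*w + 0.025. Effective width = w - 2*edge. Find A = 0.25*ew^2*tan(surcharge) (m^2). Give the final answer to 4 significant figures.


edge = 0.055*1.6540 + 0.025 = 0.11597 m
ew = 1.6540 - 2*0.11597 = 1.42206 m
A = 0.25 * 1.42206^2 * tan(22.4410 deg)
A = 0.2088 m^2


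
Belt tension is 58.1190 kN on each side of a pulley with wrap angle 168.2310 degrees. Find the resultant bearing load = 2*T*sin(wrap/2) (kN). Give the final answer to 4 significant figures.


F = 2 * 58.1190 * sin(168.2310/2 deg)
F = 115.6 kN


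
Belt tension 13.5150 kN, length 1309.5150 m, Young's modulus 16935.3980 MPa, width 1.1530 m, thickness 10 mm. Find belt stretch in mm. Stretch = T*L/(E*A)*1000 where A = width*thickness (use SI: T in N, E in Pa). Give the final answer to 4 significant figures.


A = 1.1530 * 0.01 = 0.01153 m^2
Stretch = 13.5150*1000 * 1309.5150 / (16935.3980e6 * 0.01153) * 1000
Stretch = 90.64 mm


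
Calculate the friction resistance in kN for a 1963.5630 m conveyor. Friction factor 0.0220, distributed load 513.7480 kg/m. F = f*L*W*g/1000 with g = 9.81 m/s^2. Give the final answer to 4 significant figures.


F = 0.0220 * 1963.5630 * 513.7480 * 9.81 / 1000
F = 217.7 kN


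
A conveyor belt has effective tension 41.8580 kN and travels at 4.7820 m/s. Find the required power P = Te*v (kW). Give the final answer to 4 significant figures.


P = Te * v = 41.8580 * 4.7820
P = 200.2 kW


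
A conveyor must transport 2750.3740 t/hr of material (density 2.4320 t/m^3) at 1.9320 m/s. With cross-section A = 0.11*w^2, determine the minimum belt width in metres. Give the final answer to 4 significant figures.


A_req = 2750.3740 / (1.9320 * 2.4320 * 3600) = 0.162599 m^2
w = sqrt(0.162599 / 0.11)
w = 1.216 m


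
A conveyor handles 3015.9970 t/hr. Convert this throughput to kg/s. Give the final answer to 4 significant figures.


m_dot = 3015.9970 * 1000 / 3600
m_dot = 837.8 kg/s


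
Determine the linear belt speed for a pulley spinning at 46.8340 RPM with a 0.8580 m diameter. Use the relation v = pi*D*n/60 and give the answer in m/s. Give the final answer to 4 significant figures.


v = pi * 0.8580 * 46.8340 / 60
v = 2.104 m/s


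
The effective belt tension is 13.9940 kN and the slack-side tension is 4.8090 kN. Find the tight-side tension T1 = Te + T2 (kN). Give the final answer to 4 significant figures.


T1 = Te + T2 = 13.9940 + 4.8090
T1 = 18.80 kN


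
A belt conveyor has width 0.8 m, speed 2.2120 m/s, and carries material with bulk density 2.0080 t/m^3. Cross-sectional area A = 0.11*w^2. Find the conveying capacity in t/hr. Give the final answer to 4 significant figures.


A = 0.11 * 0.8^2 = 0.0704 m^2
C = 0.0704 * 2.2120 * 2.0080 * 3600
C = 1126 t/hr


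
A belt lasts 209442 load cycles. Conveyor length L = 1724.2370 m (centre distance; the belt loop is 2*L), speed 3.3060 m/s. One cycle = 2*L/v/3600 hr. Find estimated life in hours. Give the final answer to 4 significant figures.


cycle_time = 2 * 1724.2370 / 3.3060 / 3600 = 0.289749 hr
life = 209442 * 0.289749 = 60690 hours


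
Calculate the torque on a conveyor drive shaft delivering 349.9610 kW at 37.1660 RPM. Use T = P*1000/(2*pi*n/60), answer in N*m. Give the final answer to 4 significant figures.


omega = 2*pi*37.1660/60 = 3.89201 rad/s
T = 349.9610*1000 / 3.89201
T = 89920 N*m


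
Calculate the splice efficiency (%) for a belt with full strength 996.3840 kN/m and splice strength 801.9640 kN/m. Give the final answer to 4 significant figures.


Eff = 801.9640 / 996.3840 * 100
Eff = 80.49 %


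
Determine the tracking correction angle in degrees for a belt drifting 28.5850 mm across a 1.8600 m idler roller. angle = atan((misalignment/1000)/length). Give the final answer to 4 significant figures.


misalign_m = 28.5850 / 1000 = 0.028585 m
angle = atan(0.028585 / 1.8600)
angle = 0.8805 deg


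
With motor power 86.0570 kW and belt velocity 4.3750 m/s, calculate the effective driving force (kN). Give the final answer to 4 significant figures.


Te = P / v = 86.0570 / 4.3750
Te = 19.67 kN


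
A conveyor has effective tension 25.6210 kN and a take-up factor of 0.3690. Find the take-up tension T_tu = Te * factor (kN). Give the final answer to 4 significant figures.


T_tu = 25.6210 * 0.3690
T_tu = 9.454 kN


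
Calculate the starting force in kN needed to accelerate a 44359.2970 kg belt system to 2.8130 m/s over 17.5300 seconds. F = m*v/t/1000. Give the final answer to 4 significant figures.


F = 44359.2970 * 2.8130 / 17.5300 / 1000
F = 7.118 kN


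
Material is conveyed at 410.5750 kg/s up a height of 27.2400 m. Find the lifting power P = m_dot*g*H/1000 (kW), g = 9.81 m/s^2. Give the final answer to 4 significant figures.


P = 410.5750 * 9.81 * 27.2400 / 1000
P = 109.7 kW


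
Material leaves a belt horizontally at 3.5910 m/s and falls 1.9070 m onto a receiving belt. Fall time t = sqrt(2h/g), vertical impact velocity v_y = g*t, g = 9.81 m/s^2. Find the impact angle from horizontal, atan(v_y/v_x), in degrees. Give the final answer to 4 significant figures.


t = sqrt(2*1.9070/9.81) = 0.623528 s
v_y = 9.81 * 0.623528 = 6.11681 m/s
angle = atan(6.11681 / 3.5910) = 59.58 deg


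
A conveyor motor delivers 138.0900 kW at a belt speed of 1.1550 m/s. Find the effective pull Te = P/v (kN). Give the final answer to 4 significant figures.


Te = P / v = 138.0900 / 1.1550
Te = 119.6 kN


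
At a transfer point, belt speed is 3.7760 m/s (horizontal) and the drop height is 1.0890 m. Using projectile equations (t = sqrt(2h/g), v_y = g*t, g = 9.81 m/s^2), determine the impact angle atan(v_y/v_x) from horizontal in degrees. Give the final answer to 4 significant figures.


t = sqrt(2*1.0890/9.81) = 0.471188 s
v_y = 9.81 * 0.471188 = 4.62235 m/s
angle = atan(4.62235 / 3.7760) = 50.75 deg


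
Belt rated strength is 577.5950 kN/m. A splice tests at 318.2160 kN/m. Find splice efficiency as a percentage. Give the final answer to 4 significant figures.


Eff = 318.2160 / 577.5950 * 100
Eff = 55.09 %


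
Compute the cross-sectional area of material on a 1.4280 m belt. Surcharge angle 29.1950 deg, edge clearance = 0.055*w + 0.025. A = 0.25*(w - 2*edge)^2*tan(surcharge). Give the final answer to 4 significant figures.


edge = 0.055*1.4280 + 0.025 = 0.10354 m
ew = 1.4280 - 2*0.10354 = 1.22092 m
A = 0.25 * 1.22092^2 * tan(29.1950 deg)
A = 0.2082 m^2


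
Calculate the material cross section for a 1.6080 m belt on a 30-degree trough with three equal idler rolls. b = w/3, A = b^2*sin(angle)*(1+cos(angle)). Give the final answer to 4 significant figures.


b = 1.6080/3 = 0.536 m
A = 0.536^2 * sin(30 deg) * (1 + cos(30 deg))
A = 0.2681 m^2


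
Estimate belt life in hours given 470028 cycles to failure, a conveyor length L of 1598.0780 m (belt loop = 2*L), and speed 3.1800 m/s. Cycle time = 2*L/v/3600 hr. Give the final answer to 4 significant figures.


cycle_time = 2 * 1598.0780 / 3.1800 / 3600 = 0.279189 hr
life = 470028 * 0.279189 = 131200 hours


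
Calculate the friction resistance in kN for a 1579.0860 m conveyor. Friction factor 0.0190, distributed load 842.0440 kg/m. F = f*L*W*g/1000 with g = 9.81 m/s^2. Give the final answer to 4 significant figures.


F = 0.0190 * 1579.0860 * 842.0440 * 9.81 / 1000
F = 247.8 kN


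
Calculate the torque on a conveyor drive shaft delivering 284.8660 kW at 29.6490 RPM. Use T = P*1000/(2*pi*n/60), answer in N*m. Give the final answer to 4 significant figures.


omega = 2*pi*29.6490/60 = 3.10484 rad/s
T = 284.8660*1000 / 3.10484
T = 91750 N*m


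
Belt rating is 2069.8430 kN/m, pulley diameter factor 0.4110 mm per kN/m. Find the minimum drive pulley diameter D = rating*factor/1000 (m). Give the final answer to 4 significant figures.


D = 2069.8430 * 0.4110 / 1000
D = 0.8507 m


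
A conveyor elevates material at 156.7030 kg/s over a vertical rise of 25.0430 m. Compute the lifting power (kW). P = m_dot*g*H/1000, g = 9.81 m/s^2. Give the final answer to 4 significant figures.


P = 156.7030 * 9.81 * 25.0430 / 1000
P = 38.50 kW


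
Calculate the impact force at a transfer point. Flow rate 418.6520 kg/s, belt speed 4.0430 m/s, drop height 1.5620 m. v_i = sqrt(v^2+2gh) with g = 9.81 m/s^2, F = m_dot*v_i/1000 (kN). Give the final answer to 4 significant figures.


v_i = sqrt(4.0430^2 + 2*9.81*1.5620) = 6.85509 m/s
F = 418.6520 * 6.85509 / 1000
F = 2.870 kN


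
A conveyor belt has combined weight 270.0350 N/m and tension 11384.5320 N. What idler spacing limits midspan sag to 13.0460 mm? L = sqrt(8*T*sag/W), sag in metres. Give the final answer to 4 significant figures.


sag = 13.0460/1000 = 0.013046 m
L = sqrt(8 * 11384.5320 * 0.013046 / 270.0350)
L = 2.098 m


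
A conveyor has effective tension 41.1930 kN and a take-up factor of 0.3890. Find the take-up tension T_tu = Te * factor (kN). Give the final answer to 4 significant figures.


T_tu = 41.1930 * 0.3890
T_tu = 16.02 kN


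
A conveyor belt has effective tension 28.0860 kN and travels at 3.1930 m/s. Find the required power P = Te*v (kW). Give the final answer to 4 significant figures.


P = Te * v = 28.0860 * 3.1930
P = 89.68 kW


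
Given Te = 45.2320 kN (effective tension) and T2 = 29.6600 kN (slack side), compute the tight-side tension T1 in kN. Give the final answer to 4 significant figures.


T1 = Te + T2 = 45.2320 + 29.6600
T1 = 74.89 kN


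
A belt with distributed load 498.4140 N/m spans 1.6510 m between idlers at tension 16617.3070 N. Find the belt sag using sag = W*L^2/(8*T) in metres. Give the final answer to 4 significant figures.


sag = 498.4140 * 1.6510^2 / (8 * 16617.3070)
sag = 0.01022 m


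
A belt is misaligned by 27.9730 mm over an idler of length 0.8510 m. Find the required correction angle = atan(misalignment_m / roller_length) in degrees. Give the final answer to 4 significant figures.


misalign_m = 27.9730 / 1000 = 0.027973 m
angle = atan(0.027973 / 0.8510)
angle = 1.883 deg


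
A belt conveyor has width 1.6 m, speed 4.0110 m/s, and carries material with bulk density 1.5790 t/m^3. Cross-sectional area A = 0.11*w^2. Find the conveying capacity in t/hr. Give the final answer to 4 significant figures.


A = 0.11 * 1.6^2 = 0.2816 m^2
C = 0.2816 * 4.0110 * 1.5790 * 3600
C = 6421 t/hr


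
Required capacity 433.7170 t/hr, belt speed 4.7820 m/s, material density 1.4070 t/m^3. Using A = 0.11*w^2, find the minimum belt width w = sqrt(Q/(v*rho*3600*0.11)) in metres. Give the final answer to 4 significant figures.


A_req = 433.7170 / (4.7820 * 1.4070 * 3600) = 0.0179061 m^2
w = sqrt(0.0179061 / 0.11)
w = 0.4035 m


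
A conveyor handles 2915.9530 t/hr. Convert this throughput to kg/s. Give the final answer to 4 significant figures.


m_dot = 2915.9530 * 1000 / 3600
m_dot = 810.0 kg/s


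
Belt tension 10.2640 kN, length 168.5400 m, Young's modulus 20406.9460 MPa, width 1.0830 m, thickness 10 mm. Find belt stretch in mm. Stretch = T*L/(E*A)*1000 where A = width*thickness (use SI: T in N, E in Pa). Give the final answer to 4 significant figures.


A = 1.0830 * 0.01 = 0.01083 m^2
Stretch = 10.2640*1000 * 168.5400 / (20406.9460e6 * 0.01083) * 1000
Stretch = 7.827 mm


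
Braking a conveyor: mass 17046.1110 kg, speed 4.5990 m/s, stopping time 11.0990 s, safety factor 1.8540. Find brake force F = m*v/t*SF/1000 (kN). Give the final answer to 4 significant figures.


F = 17046.1110 * 4.5990 / 11.0990 * 1.8540 / 1000
F = 13.10 kN


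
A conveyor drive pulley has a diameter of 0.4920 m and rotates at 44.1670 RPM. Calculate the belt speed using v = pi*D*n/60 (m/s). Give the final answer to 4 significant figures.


v = pi * 0.4920 * 44.1670 / 60
v = 1.138 m/s


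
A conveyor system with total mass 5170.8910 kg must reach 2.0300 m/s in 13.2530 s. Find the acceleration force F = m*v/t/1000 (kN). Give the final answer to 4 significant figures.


F = 5170.8910 * 2.0300 / 13.2530 / 1000
F = 0.7920 kN


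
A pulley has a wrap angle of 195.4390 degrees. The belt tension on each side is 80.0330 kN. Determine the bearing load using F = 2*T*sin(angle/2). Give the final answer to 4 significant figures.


F = 2 * 80.0330 * sin(195.4390/2 deg)
F = 158.6 kN


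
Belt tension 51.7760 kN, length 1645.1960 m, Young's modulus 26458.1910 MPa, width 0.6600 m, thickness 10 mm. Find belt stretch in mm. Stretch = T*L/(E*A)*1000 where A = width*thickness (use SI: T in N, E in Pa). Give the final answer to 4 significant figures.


A = 0.6600 * 0.01 = 0.00660 m^2
Stretch = 51.7760*1000 * 1645.1960 / (26458.1910e6 * 0.00660) * 1000
Stretch = 487.8 mm


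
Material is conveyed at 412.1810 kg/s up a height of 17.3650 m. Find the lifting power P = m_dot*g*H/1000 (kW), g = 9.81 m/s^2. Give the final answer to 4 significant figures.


P = 412.1810 * 9.81 * 17.3650 / 1000
P = 70.22 kW


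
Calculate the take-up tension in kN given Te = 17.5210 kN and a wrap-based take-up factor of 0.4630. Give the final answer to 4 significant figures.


T_tu = 17.5210 * 0.4630
T_tu = 8.112 kN


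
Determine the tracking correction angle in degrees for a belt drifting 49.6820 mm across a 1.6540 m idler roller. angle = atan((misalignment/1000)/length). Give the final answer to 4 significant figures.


misalign_m = 49.6820 / 1000 = 0.049682 m
angle = atan(0.049682 / 1.6540)
angle = 1.721 deg


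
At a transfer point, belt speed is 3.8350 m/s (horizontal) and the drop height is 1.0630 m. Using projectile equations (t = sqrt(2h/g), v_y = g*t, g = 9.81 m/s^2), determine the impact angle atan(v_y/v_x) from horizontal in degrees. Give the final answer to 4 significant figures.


t = sqrt(2*1.0630/9.81) = 0.465529 s
v_y = 9.81 * 0.465529 = 4.56684 m/s
angle = atan(4.56684 / 3.8350) = 49.98 deg


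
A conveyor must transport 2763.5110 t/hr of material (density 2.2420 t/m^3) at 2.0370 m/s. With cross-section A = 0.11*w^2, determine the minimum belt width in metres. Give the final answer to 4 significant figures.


A_req = 2763.5110 / (2.0370 * 2.2420 * 3600) = 0.168086 m^2
w = sqrt(0.168086 / 0.11)
w = 1.236 m


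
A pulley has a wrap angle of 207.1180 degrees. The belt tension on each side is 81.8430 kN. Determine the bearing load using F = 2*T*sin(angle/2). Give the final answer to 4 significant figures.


F = 2 * 81.8430 * sin(207.1180/2 deg)
F = 159.1 kN


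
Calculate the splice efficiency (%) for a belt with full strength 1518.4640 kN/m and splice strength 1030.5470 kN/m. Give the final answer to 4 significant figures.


Eff = 1030.5470 / 1518.4640 * 100
Eff = 67.87 %


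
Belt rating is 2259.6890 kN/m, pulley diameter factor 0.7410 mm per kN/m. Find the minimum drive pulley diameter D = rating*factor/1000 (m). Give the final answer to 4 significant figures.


D = 2259.6890 * 0.7410 / 1000
D = 1.674 m


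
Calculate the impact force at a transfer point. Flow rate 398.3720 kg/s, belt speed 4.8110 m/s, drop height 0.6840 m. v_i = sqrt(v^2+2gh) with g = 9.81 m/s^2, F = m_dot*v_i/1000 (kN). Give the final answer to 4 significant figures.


v_i = sqrt(4.8110^2 + 2*9.81*0.6840) = 6.04697 m/s
F = 398.3720 * 6.04697 / 1000
F = 2.409 kN


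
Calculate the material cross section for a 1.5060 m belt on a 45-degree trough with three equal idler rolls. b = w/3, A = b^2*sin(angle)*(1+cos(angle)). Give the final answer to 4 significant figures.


b = 1.5060/3 = 0.502 m
A = 0.502^2 * sin(45 deg) * (1 + cos(45 deg))
A = 0.3042 m^2


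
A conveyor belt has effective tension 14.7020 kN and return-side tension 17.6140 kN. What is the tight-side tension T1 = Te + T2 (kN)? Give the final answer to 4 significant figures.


T1 = Te + T2 = 14.7020 + 17.6140
T1 = 32.32 kN


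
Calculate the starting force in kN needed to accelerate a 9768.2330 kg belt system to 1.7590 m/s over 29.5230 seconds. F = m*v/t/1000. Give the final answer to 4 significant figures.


F = 9768.2330 * 1.7590 / 29.5230 / 1000
F = 0.5820 kN


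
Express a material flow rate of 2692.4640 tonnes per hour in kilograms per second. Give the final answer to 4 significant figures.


m_dot = 2692.4640 * 1000 / 3600
m_dot = 747.9 kg/s


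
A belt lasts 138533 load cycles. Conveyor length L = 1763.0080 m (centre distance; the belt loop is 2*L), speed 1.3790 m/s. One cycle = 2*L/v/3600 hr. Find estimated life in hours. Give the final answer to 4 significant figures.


cycle_time = 2 * 1763.0080 / 1.3790 / 3600 = 0.71026 hr
life = 138533 * 0.71026 = 98390 hours


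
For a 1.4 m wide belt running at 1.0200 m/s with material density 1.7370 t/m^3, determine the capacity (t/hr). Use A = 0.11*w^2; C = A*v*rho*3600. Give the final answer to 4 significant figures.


A = 0.11 * 1.4^2 = 0.2156 m^2
C = 0.2156 * 1.0200 * 1.7370 * 3600
C = 1375 t/hr


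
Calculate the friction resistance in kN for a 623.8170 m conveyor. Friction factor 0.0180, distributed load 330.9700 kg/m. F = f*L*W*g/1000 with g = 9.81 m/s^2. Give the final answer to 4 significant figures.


F = 0.0180 * 623.8170 * 330.9700 * 9.81 / 1000
F = 36.46 kN


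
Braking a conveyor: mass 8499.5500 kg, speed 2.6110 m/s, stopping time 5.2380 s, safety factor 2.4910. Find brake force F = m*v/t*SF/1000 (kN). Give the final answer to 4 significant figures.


F = 8499.5500 * 2.6110 / 5.2380 * 2.4910 / 1000
F = 10.55 kN


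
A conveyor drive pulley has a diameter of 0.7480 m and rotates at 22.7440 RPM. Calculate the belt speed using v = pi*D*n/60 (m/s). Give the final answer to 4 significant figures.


v = pi * 0.7480 * 22.7440 / 60
v = 0.8908 m/s


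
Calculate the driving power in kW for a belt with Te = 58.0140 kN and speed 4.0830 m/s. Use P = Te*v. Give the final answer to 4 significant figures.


P = Te * v = 58.0140 * 4.0830
P = 236.9 kW


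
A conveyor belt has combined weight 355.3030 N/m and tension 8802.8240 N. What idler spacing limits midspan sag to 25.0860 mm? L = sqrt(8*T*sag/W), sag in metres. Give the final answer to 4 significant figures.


sag = 25.0860/1000 = 0.025086 m
L = sqrt(8 * 8802.8240 * 0.025086 / 355.3030)
L = 2.230 m


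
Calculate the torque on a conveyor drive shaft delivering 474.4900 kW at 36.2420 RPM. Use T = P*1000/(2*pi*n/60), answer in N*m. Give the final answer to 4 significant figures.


omega = 2*pi*36.2420/60 = 3.79525 rad/s
T = 474.4900*1000 / 3.79525
T = 125000 N*m


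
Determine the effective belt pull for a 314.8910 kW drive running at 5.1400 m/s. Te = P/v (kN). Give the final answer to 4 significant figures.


Te = P / v = 314.8910 / 5.1400
Te = 61.26 kN


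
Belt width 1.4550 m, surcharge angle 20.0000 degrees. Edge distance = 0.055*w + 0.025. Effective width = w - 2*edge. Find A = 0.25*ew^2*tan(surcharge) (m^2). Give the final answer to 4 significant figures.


edge = 0.055*1.4550 + 0.025 = 0.105025 m
ew = 1.4550 - 2*0.105025 = 1.24495 m
A = 0.25 * 1.24495^2 * tan(20.0000 deg)
A = 0.1410 m^2


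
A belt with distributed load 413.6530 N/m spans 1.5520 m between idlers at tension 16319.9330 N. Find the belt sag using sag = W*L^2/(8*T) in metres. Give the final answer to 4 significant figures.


sag = 413.6530 * 1.5520^2 / (8 * 16319.9330)
sag = 0.007632 m


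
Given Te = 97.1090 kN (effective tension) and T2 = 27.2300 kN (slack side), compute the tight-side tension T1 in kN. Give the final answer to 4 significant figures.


T1 = Te + T2 = 97.1090 + 27.2300
T1 = 124.3 kN


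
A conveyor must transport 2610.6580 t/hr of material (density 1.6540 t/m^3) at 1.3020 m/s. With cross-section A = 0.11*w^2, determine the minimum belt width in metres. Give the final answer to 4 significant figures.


A_req = 2610.6580 / (1.3020 * 1.6540 * 3600) = 0.336745 m^2
w = sqrt(0.336745 / 0.11)
w = 1.750 m


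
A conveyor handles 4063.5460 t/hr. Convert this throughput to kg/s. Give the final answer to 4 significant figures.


m_dot = 4063.5460 * 1000 / 3600
m_dot = 1129 kg/s


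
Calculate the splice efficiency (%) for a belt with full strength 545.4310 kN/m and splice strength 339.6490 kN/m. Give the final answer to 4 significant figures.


Eff = 339.6490 / 545.4310 * 100
Eff = 62.27 %


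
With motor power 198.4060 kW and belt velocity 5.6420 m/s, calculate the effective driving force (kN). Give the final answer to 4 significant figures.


Te = P / v = 198.4060 / 5.6420
Te = 35.17 kN


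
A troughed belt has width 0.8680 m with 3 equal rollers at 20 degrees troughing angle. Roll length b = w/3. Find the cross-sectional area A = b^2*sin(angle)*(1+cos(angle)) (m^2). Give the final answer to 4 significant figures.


b = 0.8680/3 = 0.289333 m
A = 0.289333^2 * sin(20 deg) * (1 + cos(20 deg))
A = 0.05554 m^2
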